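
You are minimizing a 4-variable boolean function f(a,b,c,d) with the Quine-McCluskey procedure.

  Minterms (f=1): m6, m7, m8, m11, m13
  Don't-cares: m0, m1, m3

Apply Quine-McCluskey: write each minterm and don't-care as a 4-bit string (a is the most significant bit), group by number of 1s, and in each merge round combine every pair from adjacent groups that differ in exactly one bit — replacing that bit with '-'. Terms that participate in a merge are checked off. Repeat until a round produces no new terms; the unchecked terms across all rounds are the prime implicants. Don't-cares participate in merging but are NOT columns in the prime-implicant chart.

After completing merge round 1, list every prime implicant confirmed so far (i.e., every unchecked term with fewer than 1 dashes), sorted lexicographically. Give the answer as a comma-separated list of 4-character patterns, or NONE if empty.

1101

size-2^0 implicants → 0000(✓)  0001(✓)  0011(✓)  0110(✓)  0111(✓)  1000(✓)  1011(✓)  1101
size-2^1 implicants → -000  -011  0-11  00-1  000-  011-
Unchecked terms (primes): -000, -011, 0-11, 00-1, 000-, 011-, 1101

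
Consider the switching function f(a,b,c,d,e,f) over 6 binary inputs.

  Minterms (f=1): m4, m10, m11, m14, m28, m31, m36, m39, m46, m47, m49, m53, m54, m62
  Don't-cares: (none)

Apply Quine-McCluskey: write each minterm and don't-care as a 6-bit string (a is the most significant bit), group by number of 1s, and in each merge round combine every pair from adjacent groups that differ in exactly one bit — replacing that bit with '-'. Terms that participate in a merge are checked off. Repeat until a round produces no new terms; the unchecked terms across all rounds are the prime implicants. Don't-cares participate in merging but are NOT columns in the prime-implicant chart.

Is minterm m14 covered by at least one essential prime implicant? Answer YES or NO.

[col 0] 000100*, 001010*, 001011*, 001110*, 011100, 011111, 100100*, 100111*, 101110*, 101111*, 110001*, 110101*, 110110*, 111110*
[col 1] -00100, -01110, 001-10, 00101-, 1-1110, 10-111, 10111-, 11-110, 110-01
Prime implicants: -00100, -01110, 001-10, 00101-, 011100, 011111, 1-1110, 10-111, 10111-, 11-110, 110-01
PI chart (minterm → PIs covering it):
  4 | -00100  (sole → essential)
  10 | 001-10,00101-
  11 | 00101-  (sole → essential)
  14 | -01110,001-10
  28 | 011100  (sole → essential)
  31 | 011111  (sole → essential)
  36 | -00100  (sole → essential)
  39 | 10-111  (sole → essential)
  46 | -01110,1-1110,10111-
  47 | 10-111,10111-
  49 | 110-01  (sole → essential)
  53 | 110-01  (sole → essential)
  54 | 11-110  (sole → essential)
  62 | 1-1110,11-110
Essential prime implicants: -00100, 00101-, 011100, 011111, 10-111, 11-110, 110-01

NO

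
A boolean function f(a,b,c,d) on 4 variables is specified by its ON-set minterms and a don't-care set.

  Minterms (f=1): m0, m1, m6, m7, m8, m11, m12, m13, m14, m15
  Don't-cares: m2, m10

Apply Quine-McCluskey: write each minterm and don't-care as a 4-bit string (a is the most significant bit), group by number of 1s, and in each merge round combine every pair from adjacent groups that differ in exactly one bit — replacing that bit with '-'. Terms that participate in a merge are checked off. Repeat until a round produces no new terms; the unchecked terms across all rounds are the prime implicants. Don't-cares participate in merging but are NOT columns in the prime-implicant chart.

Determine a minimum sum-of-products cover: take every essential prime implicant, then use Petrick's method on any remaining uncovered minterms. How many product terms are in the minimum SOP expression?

size-2^0 implicants → 0000(✓)  0001(✓)  0010(✓)  0110(✓)  0111(✓)  1000(✓)  1010(✓)  1011(✓)  1100(✓)  1101(✓)  1110(✓)  1111(✓)
size-2^1 implicants → -000(✓)  -010(✓)  -110(✓)  -111(✓)  0-10(✓)  00-0(✓)  000-  011-(✓)  1-00(✓)  1-10(✓)  1-11(✓)  10-0(✓)  101-(✓)  11-0(✓)  11-1(✓)  110-(✓)  111-(✓)
size-2^2 implicants → --10  -0-0  -11-  1--0  1-1-  11--
Unchecked terms (primes): --10, -0-0, -11-, 000-, 1--0, 1-1-, 11--
Minterm coverage:
  m0 ⊆ -0-0,000-
  m1 ⊆ 000- [E]
  m6 ⊆ --10,-11-
  m7 ⊆ -11- [E]
  m8 ⊆ -0-0,1--0
  m11 ⊆ 1-1- [E]
  m12 ⊆ 1--0,11--
  m13 ⊆ 11-- [E]
  m14 ⊆ --10,-11-,1--0,1-1-,11--
  m15 ⊆ -11-,1-1-,11--
E = {-11-, 000-, 1-1-, 11--}
Petrick residual → -0-0
Cover = b'd' + bc + a'b'c' + ac + ab  |cover|=5

5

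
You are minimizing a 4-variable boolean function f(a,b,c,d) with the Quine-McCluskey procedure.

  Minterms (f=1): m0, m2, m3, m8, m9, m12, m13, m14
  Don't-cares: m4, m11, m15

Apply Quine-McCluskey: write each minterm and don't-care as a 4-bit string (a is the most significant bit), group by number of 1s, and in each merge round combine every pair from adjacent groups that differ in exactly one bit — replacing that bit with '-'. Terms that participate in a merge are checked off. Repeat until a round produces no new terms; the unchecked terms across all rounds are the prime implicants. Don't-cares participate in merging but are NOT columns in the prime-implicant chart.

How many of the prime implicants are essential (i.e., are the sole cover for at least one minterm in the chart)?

1

Round 0: 0000✓ 0010✓ 0011✓ 0100✓ 1000✓ 1001✓ 1011✓ 1100✓ 1101✓ 1110✓ 1111✓
Round 1: -000✓ -011 -100✓ 0-00✓ 00-0 001- 1-00✓ 1-01✓ 1-11✓ 10-1✓ 100-✓ 11-0✓ 11-1✓ 110-✓ 111-✓
Round 2: --00 1--1 1-0- 11--
PIs = {--00, -011, 00-0, 001-, 1--1, 1-0-, 11--}
Coverage chart:
  m0: --00,00-0
  m2: 00-0,001-
  m3: -011,001-
  m8: --00,1-0-
  m9: 1--1,1-0-
  m12: --00,1-0-,11--
  m13: 1--1,1-0-,11--
  m14: 11-- ←essential
Essential: 11--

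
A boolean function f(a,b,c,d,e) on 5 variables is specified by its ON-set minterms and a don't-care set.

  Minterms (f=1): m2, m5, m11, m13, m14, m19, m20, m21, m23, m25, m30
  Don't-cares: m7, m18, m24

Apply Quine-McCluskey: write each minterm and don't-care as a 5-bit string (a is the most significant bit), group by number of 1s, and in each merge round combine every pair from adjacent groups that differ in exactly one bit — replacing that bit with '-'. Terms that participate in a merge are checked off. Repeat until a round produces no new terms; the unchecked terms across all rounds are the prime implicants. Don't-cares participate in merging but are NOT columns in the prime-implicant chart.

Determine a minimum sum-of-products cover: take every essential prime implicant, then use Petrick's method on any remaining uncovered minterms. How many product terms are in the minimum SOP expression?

7

size-2^0 implicants → 00010(✓)  00101(✓)  00111(✓)  01011  01101(✓)  01110(✓)  10010(✓)  10011(✓)  10100(✓)  10101(✓)  10111(✓)  11000(✓)  11001(✓)  11110(✓)
size-2^1 implicants → -0010  -0101(✓)  -0111(✓)  -1110  0-101  001-1(✓)  10-11  1001-  101-1(✓)  1010-  1100-
size-2^2 implicants → -01-1
Unchecked terms (primes): -0010, -01-1, -1110, 0-101, 01011, 10-11, 1001-, 1010-, 1100-
Minterm coverage:
  m2 ⊆ -0010 [E]
  m5 ⊆ -01-1,0-101
  m11 ⊆ 01011 [E]
  m13 ⊆ 0-101 [E]
  m14 ⊆ -1110 [E]
  m19 ⊆ 10-11,1001-
  m20 ⊆ 1010- [E]
  m21 ⊆ -01-1,1010-
  m23 ⊆ -01-1,10-11
  m25 ⊆ 1100- [E]
  m30 ⊆ -1110 [E]
E = {-0010, -1110, 0-101, 01011, 1010-, 1100-}
Petrick residual → 10-11
Cover = b'c'de' + bcde' + a'cd'e + a'bc'de + ab'de + ab'cd' + abc'd'  |cover|=7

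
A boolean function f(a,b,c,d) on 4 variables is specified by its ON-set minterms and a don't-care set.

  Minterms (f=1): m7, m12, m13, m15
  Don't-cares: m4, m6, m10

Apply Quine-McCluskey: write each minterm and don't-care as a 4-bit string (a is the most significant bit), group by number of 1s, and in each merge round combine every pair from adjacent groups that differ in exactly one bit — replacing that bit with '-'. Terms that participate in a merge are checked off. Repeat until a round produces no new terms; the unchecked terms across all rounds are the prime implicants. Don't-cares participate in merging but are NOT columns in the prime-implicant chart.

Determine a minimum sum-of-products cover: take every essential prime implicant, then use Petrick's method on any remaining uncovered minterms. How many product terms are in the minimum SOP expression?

2

Round 0: 0100✓ 0110✓ 0111✓ 1010 1100✓ 1101✓ 1111✓
Round 1: -100 -111 01-0 011- 11-1 110-
PIs = {-100, -111, 01-0, 011-, 1010, 11-1, 110-}
Coverage chart:
  m7: -111,011-
  m12: -100,110-
  m13: 11-1,110-
  m15: -111,11-1
(no essential prime implicants)
Petrick residual → -111, 110-
Min cover (2 terms): bcd + abc'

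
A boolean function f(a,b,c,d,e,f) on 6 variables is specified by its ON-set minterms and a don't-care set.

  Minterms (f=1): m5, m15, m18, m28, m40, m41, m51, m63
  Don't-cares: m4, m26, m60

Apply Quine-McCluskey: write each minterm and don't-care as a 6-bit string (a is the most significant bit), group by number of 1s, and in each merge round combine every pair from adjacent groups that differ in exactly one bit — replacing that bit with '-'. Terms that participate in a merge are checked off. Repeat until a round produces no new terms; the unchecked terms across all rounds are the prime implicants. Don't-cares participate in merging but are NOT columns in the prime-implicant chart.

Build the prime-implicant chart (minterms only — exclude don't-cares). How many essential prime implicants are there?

[col 0] 000100*, 000101*, 001111, 010010*, 011010*, 011100*, 101000*, 101001*, 110011, 111100*, 111111
[col 1] -11100, 00010-, 01-010, 10100-
Prime implicants: -11100, 00010-, 001111, 01-010, 10100-, 110011, 111111
PI chart (minterm → PIs covering it):
  5 | 00010-  (sole → essential)
  15 | 001111  (sole → essential)
  18 | 01-010  (sole → essential)
  28 | -11100  (sole → essential)
  40 | 10100-  (sole → essential)
  41 | 10100-  (sole → essential)
  51 | 110011  (sole → essential)
  63 | 111111  (sole → essential)
Essential prime implicants: -11100, 00010-, 001111, 01-010, 10100-, 110011, 111111

7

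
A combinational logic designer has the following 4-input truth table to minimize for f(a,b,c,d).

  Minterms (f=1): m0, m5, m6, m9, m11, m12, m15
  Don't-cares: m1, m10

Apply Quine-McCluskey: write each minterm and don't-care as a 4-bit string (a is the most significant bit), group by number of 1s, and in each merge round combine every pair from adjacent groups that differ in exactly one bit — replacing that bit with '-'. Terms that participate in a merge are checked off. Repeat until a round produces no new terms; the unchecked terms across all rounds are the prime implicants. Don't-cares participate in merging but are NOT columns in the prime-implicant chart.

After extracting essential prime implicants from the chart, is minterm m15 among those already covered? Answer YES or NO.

YES

[col 0] 0000*, 0001*, 0101*, 0110, 1001*, 1010*, 1011*, 1100, 1111*
[col 1] -001, 0-01, 000-, 1-11, 10-1, 101-
Prime implicants: -001, 0-01, 000-, 0110, 1-11, 10-1, 101-, 1100
PI chart (minterm → PIs covering it):
  0 | 000-  (sole → essential)
  5 | 0-01  (sole → essential)
  6 | 0110  (sole → essential)
  9 | -001,10-1
  11 | 1-11,10-1,101-
  12 | 1100  (sole → essential)
  15 | 1-11  (sole → essential)
Essential prime implicants: 0-01, 000-, 0110, 1-11, 1100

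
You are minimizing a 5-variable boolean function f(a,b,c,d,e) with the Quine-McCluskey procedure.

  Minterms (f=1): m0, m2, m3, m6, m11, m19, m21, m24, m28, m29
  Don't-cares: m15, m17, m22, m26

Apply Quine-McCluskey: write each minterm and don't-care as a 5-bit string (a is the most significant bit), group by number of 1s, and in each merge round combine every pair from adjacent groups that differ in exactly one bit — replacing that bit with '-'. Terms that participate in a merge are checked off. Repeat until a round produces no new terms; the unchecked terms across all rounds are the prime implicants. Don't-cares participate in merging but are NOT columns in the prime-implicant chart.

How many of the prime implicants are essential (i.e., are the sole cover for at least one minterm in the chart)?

size-2^0 implicants → 00000(✓)  00010(✓)  00011(✓)  00110(✓)  01011(✓)  01111(✓)  10001(✓)  10011(✓)  10101(✓)  10110(✓)  11000(✓)  11010(✓)  11100(✓)  11101(✓)
size-2^1 implicants → -0011  -0110  0-011  00-10  000-0  0001-  01-11  1-101  10-01  100-1  11-00  110-0  1110-
Unchecked terms (primes): -0011, -0110, 0-011, 00-10, 000-0, 0001-, 01-11, 1-101, 10-01, 100-1, 11-00, 110-0, 1110-
Minterm coverage:
  m0 ⊆ 000-0 [E]
  m2 ⊆ 00-10,000-0,0001-
  m3 ⊆ -0011,0-011,0001-
  m6 ⊆ -0110,00-10
  m11 ⊆ 0-011,01-11
  m19 ⊆ -0011,100-1
  m21 ⊆ 1-101,10-01
  m24 ⊆ 11-00,110-0
  m28 ⊆ 11-00,1110-
  m29 ⊆ 1-101,1110-
E = {000-0}

1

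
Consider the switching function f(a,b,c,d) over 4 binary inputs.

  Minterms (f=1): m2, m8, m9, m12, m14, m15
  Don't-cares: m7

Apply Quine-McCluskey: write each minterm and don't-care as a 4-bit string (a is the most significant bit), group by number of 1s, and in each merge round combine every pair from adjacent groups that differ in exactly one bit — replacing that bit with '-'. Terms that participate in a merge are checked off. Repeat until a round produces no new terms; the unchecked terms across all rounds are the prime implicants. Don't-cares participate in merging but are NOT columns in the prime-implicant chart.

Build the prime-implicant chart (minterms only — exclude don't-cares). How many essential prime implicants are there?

Round 0: 0010 0111✓ 1000✓ 1001✓ 1100✓ 1110✓ 1111✓
Round 1: -111 1-00 100- 11-0 111-
PIs = {-111, 0010, 1-00, 100-, 11-0, 111-}
Coverage chart:
  m2: 0010 ←essential
  m8: 1-00,100-
  m9: 100- ←essential
  m12: 1-00,11-0
  m14: 11-0,111-
  m15: -111,111-
Essential: 0010, 100-

2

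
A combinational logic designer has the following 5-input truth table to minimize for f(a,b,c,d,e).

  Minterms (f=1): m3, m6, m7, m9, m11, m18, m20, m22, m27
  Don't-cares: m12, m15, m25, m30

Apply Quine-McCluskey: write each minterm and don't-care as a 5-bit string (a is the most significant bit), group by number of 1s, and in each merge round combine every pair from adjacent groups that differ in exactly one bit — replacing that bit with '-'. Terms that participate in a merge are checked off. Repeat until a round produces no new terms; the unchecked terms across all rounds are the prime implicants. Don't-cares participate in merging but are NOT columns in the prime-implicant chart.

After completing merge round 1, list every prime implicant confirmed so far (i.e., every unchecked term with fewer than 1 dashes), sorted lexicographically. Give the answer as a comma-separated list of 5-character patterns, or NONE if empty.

01100

[col 0] 00011*, 00110*, 00111*, 01001*, 01011*, 01100, 01111*, 10010*, 10100*, 10110*, 11001*, 11011*, 11110*
[col 1] -0110, -1001*, -1011*, 0-011*, 0-111*, 00-11*, 0011-, 01-11*, 010-1*, 1-110, 10-10, 101-0, 110-1*
[col 2] -10-1, 0--11
Prime implicants: -0110, -10-1, 0--11, 0011-, 01100, 1-110, 10-10, 101-0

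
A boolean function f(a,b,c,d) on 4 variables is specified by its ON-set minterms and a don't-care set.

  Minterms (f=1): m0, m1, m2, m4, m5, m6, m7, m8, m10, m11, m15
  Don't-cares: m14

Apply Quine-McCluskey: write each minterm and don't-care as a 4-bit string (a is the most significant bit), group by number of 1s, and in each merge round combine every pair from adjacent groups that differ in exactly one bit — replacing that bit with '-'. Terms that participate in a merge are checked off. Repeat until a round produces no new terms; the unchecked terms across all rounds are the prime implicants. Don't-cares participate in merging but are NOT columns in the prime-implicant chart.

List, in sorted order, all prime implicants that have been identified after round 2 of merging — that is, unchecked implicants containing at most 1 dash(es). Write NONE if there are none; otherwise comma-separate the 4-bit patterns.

Round 0: 0000✓ 0001✓ 0010✓ 0100✓ 0101✓ 0110✓ 0111✓ 1000✓ 1010✓ 1011✓ 1110✓ 1111✓
Round 1: -000✓ -010✓ -110✓ -111✓ 0-00✓ 0-01✓ 0-10✓ 00-0✓ 000-✓ 01-0✓ 01-1✓ 010-✓ 011-✓ 1-10✓ 1-11✓ 10-0✓ 101-✓ 111-✓
Round 2: --10 -0-0 -11- 0--0 0-0- 01-- 1-1-
PIs = {--10, -0-0, -11-, 0--0, 0-0-, 01--, 1-1-}

NONE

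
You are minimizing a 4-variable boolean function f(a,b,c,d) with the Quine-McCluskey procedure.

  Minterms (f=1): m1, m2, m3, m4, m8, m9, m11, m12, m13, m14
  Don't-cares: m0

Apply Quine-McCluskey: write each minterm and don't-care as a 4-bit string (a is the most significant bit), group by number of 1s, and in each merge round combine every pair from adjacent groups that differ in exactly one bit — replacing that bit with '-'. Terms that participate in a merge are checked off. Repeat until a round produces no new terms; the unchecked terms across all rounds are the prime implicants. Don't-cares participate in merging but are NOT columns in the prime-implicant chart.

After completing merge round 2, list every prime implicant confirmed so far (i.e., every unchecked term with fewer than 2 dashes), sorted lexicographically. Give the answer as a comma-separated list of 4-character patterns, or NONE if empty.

[col 0] 0000*, 0001*, 0010*, 0011*, 0100*, 1000*, 1001*, 1011*, 1100*, 1101*, 1110*
[col 1] -000*, -001*, -011*, -100*, 0-00*, 00-0*, 00-1*, 000-*, 001-*, 1-00*, 1-01*, 10-1*, 100-*, 11-0, 110-*
[col 2] --00, -0-1, -00-, 00--, 1-0-
Prime implicants: --00, -0-1, -00-, 00--, 1-0-, 11-0

11-0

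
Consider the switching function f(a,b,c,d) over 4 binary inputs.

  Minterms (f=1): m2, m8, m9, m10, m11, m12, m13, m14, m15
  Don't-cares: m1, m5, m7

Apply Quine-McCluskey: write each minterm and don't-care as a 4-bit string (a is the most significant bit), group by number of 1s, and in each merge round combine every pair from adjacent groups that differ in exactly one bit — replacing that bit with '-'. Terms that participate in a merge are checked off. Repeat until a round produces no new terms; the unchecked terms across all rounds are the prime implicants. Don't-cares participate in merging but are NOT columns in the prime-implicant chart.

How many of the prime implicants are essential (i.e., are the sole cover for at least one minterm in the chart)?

2

Round 0: 0001✓ 0010✓ 0101✓ 0111✓ 1000✓ 1001✓ 1010✓ 1011✓ 1100✓ 1101✓ 1110✓ 1111✓
Round 1: -001✓ -010 -101✓ -111✓ 0-01✓ 01-1✓ 1-00✓ 1-01✓ 1-10✓ 1-11✓ 10-0✓ 10-1✓ 100-✓ 101-✓ 11-0✓ 11-1✓ 110-✓ 111-✓
Round 2: --01 -1-1 1--0✓ 1--1✓ 1-0-✓ 1-1-✓ 10--✓ 11--✓
Round 3: 1---
PIs = {--01, -010, -1-1, 1---}
Coverage chart:
  m2: -010 ←essential
  m8: 1--- ←essential
  m9: --01,1---
  m10: -010,1---
  m11: 1--- ←essential
  m12: 1--- ←essential
  m13: --01,-1-1,1---
  m14: 1--- ←essential
  m15: -1-1,1---
Essential: -010, 1---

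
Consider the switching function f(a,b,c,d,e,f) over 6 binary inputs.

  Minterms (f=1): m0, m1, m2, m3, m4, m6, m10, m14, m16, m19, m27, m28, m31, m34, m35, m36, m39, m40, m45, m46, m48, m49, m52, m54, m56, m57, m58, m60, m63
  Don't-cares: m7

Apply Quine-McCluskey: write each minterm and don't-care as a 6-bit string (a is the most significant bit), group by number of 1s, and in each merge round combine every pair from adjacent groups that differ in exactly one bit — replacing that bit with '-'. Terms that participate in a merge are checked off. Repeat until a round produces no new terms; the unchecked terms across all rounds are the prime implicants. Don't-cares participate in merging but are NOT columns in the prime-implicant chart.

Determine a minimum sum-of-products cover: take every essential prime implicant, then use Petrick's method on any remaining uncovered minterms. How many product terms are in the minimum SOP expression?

size-2^0 implicants → 000000(✓)  000001(✓)  000010(✓)  000011(✓)  000100(✓)  000110(✓)  000111(✓)  001010(✓)  001110(✓)  010000(✓)  010011(✓)  011011(✓)  011100(✓)  011111(✓)  100010(✓)  100011(✓)  100100(✓)  100111(✓)  101000(✓)  101101  101110(✓)  110000(✓)  110001(✓)  110100(✓)  110110(✓)  111000(✓)  111001(✓)  111010(✓)  111100(✓)  111111(✓)
size-2^1 implicants → -00010(✓)  -00011(✓)  -00100  -00111(✓)  -01110  -10000  -11100  -11111  0-0000  0-0011  00-010(✓)  00-110(✓)  000-00(✓)  000-10(✓)  000-11(✓)  0000-0(✓)  0000-1(✓)  00000-(✓)  00001-(✓)  0001-0(✓)  00011-(✓)  001-10(✓)  01-011  011-11  1-0100  1-1000  100-11(✓)  10001-(✓)  11-000(✓)  11-001(✓)  11-100(✓)  110-00(✓)  11000-(✓)  1101-0  111-00(✓)  1110-0  11100-(✓)
size-2^2 implicants → -00-11  -0001-  00--10  000--0  000-1-  0000--  11--00  11-00-
Unchecked terms (primes): -00-11, -0001-, -00100, -01110, -10000, -11100, -11111, 0-0000, 0-0011, 00--10, 000--0, 000-1-, 0000--, 01-011, 011-11, 1-0100, 1-1000, 101101, 11--00, 11-00-, 1101-0, 1110-0
Minterm coverage:
  m0 ⊆ 0-0000,000--0,0000--
  m1 ⊆ 0000-- [E]
  m2 ⊆ -0001-,00--10,000--0,000-1-,0000--
  m3 ⊆ -00-11,-0001-,0-0011,000-1-,0000--
  m4 ⊆ -00100,000--0
  m6 ⊆ 00--10,000--0,000-1-
  m10 ⊆ 00--10 [E]
  m14 ⊆ -01110,00--10
  m16 ⊆ -10000,0-0000
  m19 ⊆ 0-0011,01-011
  m27 ⊆ 01-011,011-11
  m28 ⊆ -11100 [E]
  m31 ⊆ -11111,011-11
  m34 ⊆ -0001- [E]
  m35 ⊆ -00-11,-0001-
  m36 ⊆ -00100,1-0100
  m39 ⊆ -00-11 [E]
  m40 ⊆ 1-1000 [E]
  m45 ⊆ 101101 [E]
  m46 ⊆ -01110 [E]
  m48 ⊆ -10000,11--00,11-00-
  m49 ⊆ 11-00- [E]
  m52 ⊆ 1-0100,11--00,1101-0
  m54 ⊆ 1101-0 [E]
  m56 ⊆ 1-1000,11--00,11-00-,1110-0
  m57 ⊆ 11-00- [E]
  m58 ⊆ 1110-0 [E]
  m60 ⊆ -11100,11--00
  m63 ⊆ -11111 [E]
E = {-00-11, -0001-, -01110, -11100, -11111, 00--10, 0000--, 1-1000, 101101, 11-00-, 1101-0, 1110-0}
Petrick residual → -00100, -10000, 01-011
Cover = b'c'ef + b'c'd'e + b'c'de'f' + b'cdef' + bc'd'e'f' + bcde'f' + bcdef + a'b'ef' + a'b'c'd' + a'bd'ef + acd'e'f' + ab'cde'f + abd'e' + abc'df' + abcd'f'  |cover|=15

15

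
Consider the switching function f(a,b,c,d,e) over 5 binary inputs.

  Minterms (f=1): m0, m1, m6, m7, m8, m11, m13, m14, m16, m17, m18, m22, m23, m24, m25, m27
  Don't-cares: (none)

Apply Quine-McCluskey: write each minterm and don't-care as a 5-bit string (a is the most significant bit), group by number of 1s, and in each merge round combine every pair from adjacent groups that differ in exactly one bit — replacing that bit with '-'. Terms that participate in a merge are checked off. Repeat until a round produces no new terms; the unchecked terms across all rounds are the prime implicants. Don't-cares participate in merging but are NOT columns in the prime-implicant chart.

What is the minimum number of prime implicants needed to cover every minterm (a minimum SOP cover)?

8

[col 0] 00000*, 00001*, 00110*, 00111*, 01000*, 01011*, 01101, 01110*, 10000*, 10001*, 10010*, 10110*, 10111*, 11000*, 11001*, 11011*
[col 1] -0000*, -0001*, -0110*, -0111*, -1000*, -1011, 0-000*, 0-110, 0000-*, 0011-*, 1-000*, 1-001*, 10-10, 100-0, 1000-*, 1011-*, 110-1, 1100-*
[col 2] --000, -000-, -011-, 1-00-
Prime implicants: --000, -000-, -011-, -1011, 0-110, 01101, 1-00-, 10-10, 100-0, 110-1
PI chart (minterm → PIs covering it):
  0 | --000,-000-
  1 | -000-  (sole → essential)
  6 | -011-,0-110
  7 | -011-  (sole → essential)
  8 | --000  (sole → essential)
  11 | -1011  (sole → essential)
  13 | 01101  (sole → essential)
  14 | 0-110  (sole → essential)
  16 | --000,-000-,1-00-,100-0
  17 | -000-,1-00-
  18 | 10-10,100-0
  22 | -011-,10-10
  23 | -011-  (sole → essential)
  24 | --000,1-00-
  25 | 1-00-,110-1
  27 | -1011,110-1
Essential prime implicants: --000, -000-, -011-, -1011, 0-110, 01101
Petrick residual → 1-00-, 10-10
Minimum SOP uses 8 PIs: c'd'e' + b'c'd' + b'cd + bc'de + a'cde' + a'bcd'e + ac'd' + ab'de'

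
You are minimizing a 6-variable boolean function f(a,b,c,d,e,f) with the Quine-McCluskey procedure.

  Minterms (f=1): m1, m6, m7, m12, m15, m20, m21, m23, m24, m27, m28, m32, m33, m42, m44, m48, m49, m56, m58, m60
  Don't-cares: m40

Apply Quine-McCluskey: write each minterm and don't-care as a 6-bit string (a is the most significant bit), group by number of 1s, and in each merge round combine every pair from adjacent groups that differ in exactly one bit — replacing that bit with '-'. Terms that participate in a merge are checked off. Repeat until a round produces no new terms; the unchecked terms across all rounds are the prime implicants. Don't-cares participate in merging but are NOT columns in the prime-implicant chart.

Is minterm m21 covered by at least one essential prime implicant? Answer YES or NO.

NO

Round 0: 000001✓ 000110✓ 000111✓ 001100✓ 001111✓ 010100✓ 010101✓ 010111✓ 011000✓ 011011 011100✓ 100000✓ 100001✓ 101000✓ 101010✓ 101100✓ 110000✓ 110001✓ 111000✓ 111010✓ 111100✓
Round 1: -00001 -01100✓ -11000✓ -11100✓ 0-0111 0-1100✓ 00-111 00011- 01-100 0101-1 01010- 011-00✓ 1-0000✓ 1-0001✓ 1-1000✓ 1-1010✓ 1-1100✓ 10-000✓ 10000-✓ 101-00✓ 1010-0✓ 11-000✓ 11000-✓ 111-00✓ 1110-0✓
Round 2: --1100 -11-00 1--000 1-000- 1-1-00 1-10-0
PIs = {--1100, -00001, -11-00, 0-0111, 00-111, 00011-, 01-100, 0101-1, 01010-, 011011, 1--000, 1-000-, 1-1-00, 1-10-0}
Coverage chart:
  m1: -00001 ←essential
  m6: 00011- ←essential
  m7: 0-0111,00-111,00011-
  m12: --1100 ←essential
  m15: 00-111 ←essential
  m20: 01-100,01010-
  m21: 0101-1,01010-
  m23: 0-0111,0101-1
  m24: -11-00 ←essential
  m27: 011011 ←essential
  m28: --1100,-11-00,01-100
  m32: 1--000,1-000-
  m33: -00001,1-000-
  m42: 1-10-0 ←essential
  m44: --1100,1-1-00
  m48: 1--000,1-000-
  m49: 1-000- ←essential
  m56: -11-00,1--000,1-1-00,1-10-0
  m58: 1-10-0 ←essential
  m60: --1100,-11-00,1-1-00
Essential: --1100, -00001, -11-00, 00-111, 00011-, 011011, 1-000-, 1-10-0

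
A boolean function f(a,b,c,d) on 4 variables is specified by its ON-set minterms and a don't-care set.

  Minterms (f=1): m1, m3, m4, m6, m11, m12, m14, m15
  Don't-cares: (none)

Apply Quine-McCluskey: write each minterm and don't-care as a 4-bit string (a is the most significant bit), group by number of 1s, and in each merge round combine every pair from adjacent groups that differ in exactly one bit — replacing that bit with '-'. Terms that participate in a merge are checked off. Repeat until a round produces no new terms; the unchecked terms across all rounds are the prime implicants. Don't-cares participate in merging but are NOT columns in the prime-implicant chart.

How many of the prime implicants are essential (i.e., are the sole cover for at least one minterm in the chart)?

2

[col 0] 0001*, 0011*, 0100*, 0110*, 1011*, 1100*, 1110*, 1111*
[col 1] -011, -100*, -110*, 00-1, 01-0*, 1-11, 11-0*, 111-
[col 2] -1-0
Prime implicants: -011, -1-0, 00-1, 1-11, 111-
PI chart (minterm → PIs covering it):
  1 | 00-1  (sole → essential)
  3 | -011,00-1
  4 | -1-0  (sole → essential)
  6 | -1-0  (sole → essential)
  11 | -011,1-11
  12 | -1-0  (sole → essential)
  14 | -1-0,111-
  15 | 1-11,111-
Essential prime implicants: -1-0, 00-1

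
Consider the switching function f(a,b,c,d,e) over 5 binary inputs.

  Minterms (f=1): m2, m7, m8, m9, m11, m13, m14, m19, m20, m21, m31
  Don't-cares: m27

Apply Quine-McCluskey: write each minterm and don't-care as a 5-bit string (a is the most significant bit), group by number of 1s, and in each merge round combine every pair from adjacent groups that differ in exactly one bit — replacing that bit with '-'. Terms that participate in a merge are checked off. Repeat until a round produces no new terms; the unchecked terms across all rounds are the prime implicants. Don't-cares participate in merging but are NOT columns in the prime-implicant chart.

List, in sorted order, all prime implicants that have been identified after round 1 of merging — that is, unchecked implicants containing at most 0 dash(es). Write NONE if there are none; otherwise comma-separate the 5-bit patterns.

00010, 00111, 01110

size-2^0 implicants → 00010  00111  01000(✓)  01001(✓)  01011(✓)  01101(✓)  01110  10011(✓)  10100(✓)  10101(✓)  11011(✓)  11111(✓)
size-2^1 implicants → -1011  01-01  010-1  0100-  1-011  1010-  11-11
Unchecked terms (primes): -1011, 00010, 00111, 01-01, 010-1, 0100-, 01110, 1-011, 1010-, 11-11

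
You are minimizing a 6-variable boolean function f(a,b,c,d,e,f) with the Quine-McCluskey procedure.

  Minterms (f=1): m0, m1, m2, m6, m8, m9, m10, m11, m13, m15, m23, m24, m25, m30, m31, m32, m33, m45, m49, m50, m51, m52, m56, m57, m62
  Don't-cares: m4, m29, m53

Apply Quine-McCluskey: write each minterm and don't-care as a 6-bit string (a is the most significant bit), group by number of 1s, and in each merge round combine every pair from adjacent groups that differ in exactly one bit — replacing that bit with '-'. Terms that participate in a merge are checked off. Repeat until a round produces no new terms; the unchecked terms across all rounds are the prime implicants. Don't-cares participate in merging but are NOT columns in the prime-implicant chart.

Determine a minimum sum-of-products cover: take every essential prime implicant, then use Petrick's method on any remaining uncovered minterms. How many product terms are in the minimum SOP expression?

[col 0] 000000*, 000001*, 000010*, 000100*, 000110*, 001000*, 001001*, 001010*, 001011*, 001101*, 001111*, 010111*, 011000*, 011001*, 011101*, 011110*, 011111*, 100000*, 100001*, 101101*, 110001*, 110010*, 110011*, 110100*, 110101*, 111000*, 111001*, 111110*
[col 1] -00000*, -00001*, -01101, -11000*, -11001*, -11110, 0-1000*, 0-1001*, 0-1101*, 0-1111*, 00-000*, 00-001*, 00-010*, 000-00*, 000-10*, 0000-0*, 00000-*, 0001-0*, 001-01*, 001-11*, 0010-0*, 0010-1*, 00100-*, 00101-*, 0011-1*, 01-111, 011-01*, 01100-*, 0111-1*, 01111-, 1-0001, 10000-*, 11-001, 110-01, 1100-1, 11001-, 11010-, 11100-*
[col 2] -0000-, -1100-, 0-1-01, 0-100-, 0-11-1, 00-0-0, 00-00-, 000--0, 001--1, 0010--
Prime implicants: -0000-, -01101, -1100-, -11110, 0-1-01, 0-100-, 0-11-1, 00-0-0, 00-00-, 000--0, 001--1, 0010--, 01-111, 01111-, 1-0001, 11-001, 110-01, 1100-1, 11001-, 11010-
PI chart (minterm → PIs covering it):
  0 | -0000-,00-0-0,00-00-,000--0
  1 | -0000-,00-00-
  2 | 00-0-0,000--0
  6 | 000--0  (sole → essential)
  8 | 0-100-,00-0-0,00-00-,0010--
  9 | 0-1-01,0-100-,00-00-,001--1,0010--
  10 | 00-0-0,0010--
  11 | 001--1,0010--
  13 | -01101,0-1-01,0-11-1,001--1
  15 | 0-11-1,001--1
  23 | 01-111  (sole → essential)
  24 | -1100-,0-100-
  25 | -1100-,0-1-01,0-100-
  30 | -11110,01111-
  31 | 0-11-1,01-111,01111-
  32 | -0000-  (sole → essential)
  33 | -0000-,1-0001
  45 | -01101  (sole → essential)
  49 | 1-0001,11-001,110-01,1100-1
  50 | 11001-  (sole → essential)
  51 | 1100-1,11001-
  52 | 11010-  (sole → essential)
  56 | -1100-  (sole → essential)
  57 | -1100-,11-001
  62 | -11110  (sole → essential)
Essential prime implicants: -0000-, -01101, -1100-, -11110, 000--0, 01-111, 11001-, 11010-
Petrick residual → 0-11-1, 0010--, 1-0001
Minimum SOP uses 11 PIs: b'c'd'e' + b'cde'f + bcd'e' + bcdef' + a'cdf + a'b'c'f' + a'b'cd' + a'bdef + ac'd'e'f + abc'd'e + abc'de'

11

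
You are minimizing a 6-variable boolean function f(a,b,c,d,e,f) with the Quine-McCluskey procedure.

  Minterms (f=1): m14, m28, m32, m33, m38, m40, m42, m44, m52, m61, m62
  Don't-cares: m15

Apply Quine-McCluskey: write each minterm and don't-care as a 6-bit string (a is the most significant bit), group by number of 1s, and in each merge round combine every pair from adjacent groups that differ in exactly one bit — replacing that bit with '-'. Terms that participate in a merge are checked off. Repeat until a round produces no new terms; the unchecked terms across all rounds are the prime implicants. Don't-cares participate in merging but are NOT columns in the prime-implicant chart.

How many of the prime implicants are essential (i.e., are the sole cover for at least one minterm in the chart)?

9

Round 0: 001110✓ 001111✓ 011100 100000✓ 100001✓ 100110 101000✓ 101010✓ 101100✓ 110100 111101 111110
Round 1: 00111- 10-000 10000- 101-00 1010-0
PIs = {00111-, 011100, 10-000, 10000-, 100110, 101-00, 1010-0, 110100, 111101, 111110}
Coverage chart:
  m14: 00111- ←essential
  m28: 011100 ←essential
  m32: 10-000,10000-
  m33: 10000- ←essential
  m38: 100110 ←essential
  m40: 10-000,101-00,1010-0
  m42: 1010-0 ←essential
  m44: 101-00 ←essential
  m52: 110100 ←essential
  m61: 111101 ←essential
  m62: 111110 ←essential
Essential: 00111-, 011100, 10000-, 100110, 101-00, 1010-0, 110100, 111101, 111110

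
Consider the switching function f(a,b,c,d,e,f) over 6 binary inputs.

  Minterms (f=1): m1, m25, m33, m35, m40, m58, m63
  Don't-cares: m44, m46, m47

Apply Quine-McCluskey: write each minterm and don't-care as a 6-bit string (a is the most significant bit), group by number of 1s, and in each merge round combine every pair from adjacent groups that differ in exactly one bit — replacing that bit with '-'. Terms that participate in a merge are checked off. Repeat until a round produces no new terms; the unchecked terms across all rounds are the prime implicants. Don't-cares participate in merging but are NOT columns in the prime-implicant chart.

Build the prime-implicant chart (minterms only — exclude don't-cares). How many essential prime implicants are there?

6

size-2^0 implicants → 000001(✓)  011001  100001(✓)  100011(✓)  101000(✓)  101100(✓)  101110(✓)  101111(✓)  111010  111111(✓)
size-2^1 implicants → -00001  1-1111  1000-1  101-00  1011-0  10111-
Unchecked terms (primes): -00001, 011001, 1-1111, 1000-1, 101-00, 1011-0, 10111-, 111010
Minterm coverage:
  m1 ⊆ -00001 [E]
  m25 ⊆ 011001 [E]
  m33 ⊆ -00001,1000-1
  m35 ⊆ 1000-1 [E]
  m40 ⊆ 101-00 [E]
  m58 ⊆ 111010 [E]
  m63 ⊆ 1-1111 [E]
E = {-00001, 011001, 1-1111, 1000-1, 101-00, 111010}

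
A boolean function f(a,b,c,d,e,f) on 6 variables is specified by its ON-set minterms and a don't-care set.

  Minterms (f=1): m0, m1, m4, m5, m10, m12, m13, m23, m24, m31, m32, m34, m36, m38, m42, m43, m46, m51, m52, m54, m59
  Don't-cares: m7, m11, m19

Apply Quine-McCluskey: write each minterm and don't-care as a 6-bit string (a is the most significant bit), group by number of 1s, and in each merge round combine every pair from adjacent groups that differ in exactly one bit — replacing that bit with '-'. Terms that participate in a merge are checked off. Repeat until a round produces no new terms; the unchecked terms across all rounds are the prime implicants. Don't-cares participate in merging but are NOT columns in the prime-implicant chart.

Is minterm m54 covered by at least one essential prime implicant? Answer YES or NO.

[col 0] 000000*, 000001*, 000100*, 000101*, 000111*, 001010*, 001011*, 001100*, 001101*, 010011*, 010111*, 011000, 011111*, 100000*, 100010*, 100100*, 100110*, 101010*, 101011*, 101110*, 110011*, 110100*, 110110*, 111011*
[col 1] -00000*, -00100*, -01010*, -01011*, -10011, 0-0111, 00-100*, 00-101*, 000-00*, 000-01*, 00000-*, 0001-1, 00010-*, 00101-*, 00110-*, 01-111, 010-11, 1-0100*, 1-0110*, 1-1011, 10-010*, 10-110*, 100-00*, 100-10*, 1000-0*, 1001-0*, 101-10*, 10101-*, 11-011, 1101-0*
[col 2] -00-00, -0101-, 00-10-, 000-0-, 1-01-0, 10--10, 100--0
Prime implicants: -00-00, -0101-, -10011, 0-0111, 00-10-, 000-0-, 0001-1, 01-111, 010-11, 011000, 1-01-0, 1-1011, 10--10, 100--0, 11-011
PI chart (minterm → PIs covering it):
  0 | -00-00,000-0-
  1 | 000-0-  (sole → essential)
  4 | -00-00,00-10-,000-0-
  5 | 00-10-,000-0-,0001-1
  10 | -0101-  (sole → essential)
  12 | 00-10-  (sole → essential)
  13 | 00-10-  (sole → essential)
  23 | 0-0111,01-111,010-11
  24 | 011000  (sole → essential)
  31 | 01-111  (sole → essential)
  32 | -00-00,100--0
  34 | 10--10,100--0
  36 | -00-00,1-01-0,100--0
  38 | 1-01-0,10--10,100--0
  42 | -0101-,10--10
  43 | -0101-,1-1011
  46 | 10--10  (sole → essential)
  51 | -10011,11-011
  52 | 1-01-0  (sole → essential)
  54 | 1-01-0  (sole → essential)
  59 | 1-1011,11-011
Essential prime implicants: -0101-, 00-10-, 000-0-, 01-111, 011000, 1-01-0, 10--10

YES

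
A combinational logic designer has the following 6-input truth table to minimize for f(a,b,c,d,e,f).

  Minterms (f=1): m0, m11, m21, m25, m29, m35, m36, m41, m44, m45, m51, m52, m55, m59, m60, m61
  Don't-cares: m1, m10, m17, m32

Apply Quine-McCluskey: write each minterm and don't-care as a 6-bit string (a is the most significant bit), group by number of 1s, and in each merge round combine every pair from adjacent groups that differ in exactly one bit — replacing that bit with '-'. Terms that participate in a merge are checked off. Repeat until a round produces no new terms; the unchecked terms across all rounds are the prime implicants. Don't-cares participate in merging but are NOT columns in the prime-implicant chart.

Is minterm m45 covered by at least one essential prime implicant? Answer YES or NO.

[col 0] 000000*, 000001*, 001010*, 001011*, 010001*, 010101*, 011001*, 011101*, 100000*, 100011*, 100100*, 101001*, 101100*, 101101*, 110011*, 110100*, 110111*, 111011*, 111100*, 111101*
[col 1] -00000, -11101, 0-0001, 00000-, 00101-, 01-001*, 01-101*, 010-01*, 011-01*, 1-0011, 1-0100*, 1-1100*, 1-1101*, 10-100*, 100-00, 101-01, 10110-*, 11-011, 11-100*, 110-11, 11110-*
[col 2] 01--01, 1--100, 1-110-
Prime implicants: -00000, -11101, 0-0001, 00000-, 00101-, 01--01, 1--100, 1-0011, 1-110-, 100-00, 101-01, 11-011, 110-11
PI chart (minterm → PIs covering it):
  0 | -00000,00000-
  11 | 00101-  (sole → essential)
  21 | 01--01  (sole → essential)
  25 | 01--01  (sole → essential)
  29 | -11101,01--01
  35 | 1-0011  (sole → essential)
  36 | 1--100,100-00
  41 | 101-01  (sole → essential)
  44 | 1--100,1-110-
  45 | 1-110-,101-01
  51 | 1-0011,11-011,110-11
  52 | 1--100  (sole → essential)
  55 | 110-11  (sole → essential)
  59 | 11-011  (sole → essential)
  60 | 1--100,1-110-
  61 | -11101,1-110-
Essential prime implicants: 00101-, 01--01, 1--100, 1-0011, 101-01, 11-011, 110-11

YES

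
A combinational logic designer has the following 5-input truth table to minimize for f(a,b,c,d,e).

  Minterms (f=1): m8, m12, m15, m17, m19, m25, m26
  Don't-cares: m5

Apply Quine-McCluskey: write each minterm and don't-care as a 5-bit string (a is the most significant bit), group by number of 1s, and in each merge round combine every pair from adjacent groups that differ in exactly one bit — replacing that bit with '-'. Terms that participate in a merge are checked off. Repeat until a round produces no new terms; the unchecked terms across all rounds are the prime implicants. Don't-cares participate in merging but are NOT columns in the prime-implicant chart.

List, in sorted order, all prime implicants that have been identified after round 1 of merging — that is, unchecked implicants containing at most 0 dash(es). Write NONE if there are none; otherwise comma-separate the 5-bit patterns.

00101, 01111, 11010

Round 0: 00101 01000✓ 01100✓ 01111 10001✓ 10011✓ 11001✓ 11010
Round 1: 01-00 1-001 100-1
PIs = {00101, 01-00, 01111, 1-001, 100-1, 11010}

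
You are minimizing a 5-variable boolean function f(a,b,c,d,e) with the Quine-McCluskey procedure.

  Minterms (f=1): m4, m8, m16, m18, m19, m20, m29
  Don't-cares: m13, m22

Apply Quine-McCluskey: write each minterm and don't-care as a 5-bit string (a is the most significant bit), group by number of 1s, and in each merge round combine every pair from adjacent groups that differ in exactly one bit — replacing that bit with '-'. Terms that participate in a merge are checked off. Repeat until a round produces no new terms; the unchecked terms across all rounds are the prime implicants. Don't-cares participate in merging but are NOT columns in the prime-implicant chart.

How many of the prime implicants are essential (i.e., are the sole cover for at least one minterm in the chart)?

Round 0: 00100✓ 01000 01101✓ 10000✓ 10010✓ 10011✓ 10100✓ 10110✓ 11101✓
Round 1: -0100 -1101 10-00✓ 10-10✓ 100-0✓ 1001- 101-0✓
Round 2: 10--0
PIs = {-0100, -1101, 01000, 10--0, 1001-}
Coverage chart:
  m4: -0100 ←essential
  m8: 01000 ←essential
  m16: 10--0 ←essential
  m18: 10--0,1001-
  m19: 1001- ←essential
  m20: -0100,10--0
  m29: -1101 ←essential
Essential: -0100, -1101, 01000, 10--0, 1001-

5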